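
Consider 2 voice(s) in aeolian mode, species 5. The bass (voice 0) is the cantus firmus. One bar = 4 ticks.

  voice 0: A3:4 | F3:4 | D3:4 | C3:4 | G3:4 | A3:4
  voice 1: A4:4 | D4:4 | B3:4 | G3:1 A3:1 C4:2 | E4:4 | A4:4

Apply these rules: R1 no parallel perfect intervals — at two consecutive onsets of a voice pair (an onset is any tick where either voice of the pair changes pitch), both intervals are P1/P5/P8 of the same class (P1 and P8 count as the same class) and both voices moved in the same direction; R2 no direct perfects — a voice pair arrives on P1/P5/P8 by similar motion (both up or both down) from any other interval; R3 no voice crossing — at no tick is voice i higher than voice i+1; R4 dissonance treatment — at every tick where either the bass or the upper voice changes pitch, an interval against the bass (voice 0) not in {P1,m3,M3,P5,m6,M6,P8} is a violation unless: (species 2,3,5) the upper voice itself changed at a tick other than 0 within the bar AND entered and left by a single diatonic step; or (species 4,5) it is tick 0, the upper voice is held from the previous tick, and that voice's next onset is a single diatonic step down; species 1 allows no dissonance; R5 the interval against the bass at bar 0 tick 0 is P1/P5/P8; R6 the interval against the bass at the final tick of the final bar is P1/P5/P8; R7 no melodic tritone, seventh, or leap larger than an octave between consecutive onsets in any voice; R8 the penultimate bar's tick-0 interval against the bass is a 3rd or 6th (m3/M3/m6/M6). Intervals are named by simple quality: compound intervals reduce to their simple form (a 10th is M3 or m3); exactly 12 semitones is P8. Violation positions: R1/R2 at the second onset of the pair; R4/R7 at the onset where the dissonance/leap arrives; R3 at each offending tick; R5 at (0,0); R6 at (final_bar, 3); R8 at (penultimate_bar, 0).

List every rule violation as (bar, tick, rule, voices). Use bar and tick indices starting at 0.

(3, 0, R2, (0, 1))
(5, 0, R2, (0, 1))

bar 0: v0=A3 v1=A4 downbeat P8
bar 1: v0=F3 v1=D4 downbeat M6
bar 2: v0=D3 v1=B3 downbeat M6
bar 3: v0=C3 v1=G3 downbeat P5
bar 4: v0=G3 v1=E4 downbeat M6
bar 5: v0=A3 v1=A4 downbeat P8
  -> R2 @ bar 3 tick 0 v(0, 1): D3/B3 M6 -> C3/G3 P5 similar
  -> R2 @ bar 5 tick 0 v(0, 1): G3/E4 M6 -> A3/A4 P8 similar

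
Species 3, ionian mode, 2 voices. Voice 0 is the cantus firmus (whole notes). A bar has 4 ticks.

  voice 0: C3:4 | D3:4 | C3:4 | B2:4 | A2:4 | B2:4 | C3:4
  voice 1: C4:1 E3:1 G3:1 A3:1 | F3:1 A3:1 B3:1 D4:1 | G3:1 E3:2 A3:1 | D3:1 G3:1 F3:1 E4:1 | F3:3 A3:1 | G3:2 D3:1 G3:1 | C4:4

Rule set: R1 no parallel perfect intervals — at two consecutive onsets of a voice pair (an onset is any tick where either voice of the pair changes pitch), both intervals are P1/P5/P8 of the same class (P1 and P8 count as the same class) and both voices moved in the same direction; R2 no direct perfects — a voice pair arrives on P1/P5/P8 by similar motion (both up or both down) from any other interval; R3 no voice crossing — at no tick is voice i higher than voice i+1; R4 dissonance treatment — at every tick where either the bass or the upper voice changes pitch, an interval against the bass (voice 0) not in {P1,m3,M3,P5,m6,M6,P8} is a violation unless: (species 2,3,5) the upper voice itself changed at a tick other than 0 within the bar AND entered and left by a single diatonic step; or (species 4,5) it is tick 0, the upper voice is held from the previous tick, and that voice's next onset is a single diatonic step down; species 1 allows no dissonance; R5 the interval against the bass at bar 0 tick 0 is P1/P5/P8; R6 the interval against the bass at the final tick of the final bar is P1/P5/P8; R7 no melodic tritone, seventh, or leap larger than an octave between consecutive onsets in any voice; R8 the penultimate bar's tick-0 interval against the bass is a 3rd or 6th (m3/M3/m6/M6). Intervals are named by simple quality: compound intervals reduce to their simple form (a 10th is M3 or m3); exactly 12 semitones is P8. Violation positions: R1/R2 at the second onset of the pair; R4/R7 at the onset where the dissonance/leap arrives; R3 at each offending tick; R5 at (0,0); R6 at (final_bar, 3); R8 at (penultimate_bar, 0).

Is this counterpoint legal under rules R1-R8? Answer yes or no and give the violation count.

bar 0: v0=C3 v1=C4 (P8)
bar 1: v0=D3 v1=F3 (m3)
bar 2: v0=C3 v1=G3 (P5)
bar 3: v0=B2 v1=D3 (m3)
bar 4: v0=A2 v1=F3 (m6)
bar 5: v0=B2 v1=G3 (m6)
bar 6: v0=C3 v1=C4 (P8)
  R2 @ bar2.0: D3/D4 P8 -> C3/G3 P5 similar
  R4 @ bar3.2: B2/F3 TT untreated
  R4 @ bar3.3: B2/E4 P4 untreated
  R7 @ bar3.3: F3->E4 leap 11st
  R7 @ bar4.0: E4->F3 leap 11st
  R2 @ bar6.0: B2/G3 m6 -> C3/C4 P8 similar

No (6 violations)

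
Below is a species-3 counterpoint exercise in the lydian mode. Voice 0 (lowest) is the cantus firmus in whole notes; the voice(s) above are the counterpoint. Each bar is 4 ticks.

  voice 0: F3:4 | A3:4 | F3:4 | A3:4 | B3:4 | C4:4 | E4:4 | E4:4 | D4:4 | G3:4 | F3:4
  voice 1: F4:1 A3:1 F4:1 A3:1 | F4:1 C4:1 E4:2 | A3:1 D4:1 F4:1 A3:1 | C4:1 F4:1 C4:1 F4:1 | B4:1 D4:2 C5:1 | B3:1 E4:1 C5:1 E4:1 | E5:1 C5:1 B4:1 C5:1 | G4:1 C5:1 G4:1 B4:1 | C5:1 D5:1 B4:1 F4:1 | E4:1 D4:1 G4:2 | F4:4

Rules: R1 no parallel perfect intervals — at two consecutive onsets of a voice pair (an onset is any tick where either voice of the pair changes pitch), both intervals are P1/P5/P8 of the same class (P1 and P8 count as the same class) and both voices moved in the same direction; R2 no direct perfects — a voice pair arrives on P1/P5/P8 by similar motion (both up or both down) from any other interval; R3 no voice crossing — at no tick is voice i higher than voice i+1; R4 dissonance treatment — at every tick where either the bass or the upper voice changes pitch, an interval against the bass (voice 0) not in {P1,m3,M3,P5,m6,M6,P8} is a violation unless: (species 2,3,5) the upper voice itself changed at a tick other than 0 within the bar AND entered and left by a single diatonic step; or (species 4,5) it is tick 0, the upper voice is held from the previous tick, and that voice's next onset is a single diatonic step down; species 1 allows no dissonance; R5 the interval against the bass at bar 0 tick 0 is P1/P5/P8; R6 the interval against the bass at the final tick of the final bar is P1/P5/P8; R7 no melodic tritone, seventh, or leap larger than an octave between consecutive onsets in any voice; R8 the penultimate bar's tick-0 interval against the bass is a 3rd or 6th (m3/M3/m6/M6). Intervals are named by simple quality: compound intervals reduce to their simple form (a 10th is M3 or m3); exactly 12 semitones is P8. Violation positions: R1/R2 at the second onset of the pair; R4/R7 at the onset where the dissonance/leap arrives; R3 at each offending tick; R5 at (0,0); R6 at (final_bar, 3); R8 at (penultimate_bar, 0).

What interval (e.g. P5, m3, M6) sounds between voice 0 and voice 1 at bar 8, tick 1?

voice 0=D4 voice 1=D5 -> P8

P8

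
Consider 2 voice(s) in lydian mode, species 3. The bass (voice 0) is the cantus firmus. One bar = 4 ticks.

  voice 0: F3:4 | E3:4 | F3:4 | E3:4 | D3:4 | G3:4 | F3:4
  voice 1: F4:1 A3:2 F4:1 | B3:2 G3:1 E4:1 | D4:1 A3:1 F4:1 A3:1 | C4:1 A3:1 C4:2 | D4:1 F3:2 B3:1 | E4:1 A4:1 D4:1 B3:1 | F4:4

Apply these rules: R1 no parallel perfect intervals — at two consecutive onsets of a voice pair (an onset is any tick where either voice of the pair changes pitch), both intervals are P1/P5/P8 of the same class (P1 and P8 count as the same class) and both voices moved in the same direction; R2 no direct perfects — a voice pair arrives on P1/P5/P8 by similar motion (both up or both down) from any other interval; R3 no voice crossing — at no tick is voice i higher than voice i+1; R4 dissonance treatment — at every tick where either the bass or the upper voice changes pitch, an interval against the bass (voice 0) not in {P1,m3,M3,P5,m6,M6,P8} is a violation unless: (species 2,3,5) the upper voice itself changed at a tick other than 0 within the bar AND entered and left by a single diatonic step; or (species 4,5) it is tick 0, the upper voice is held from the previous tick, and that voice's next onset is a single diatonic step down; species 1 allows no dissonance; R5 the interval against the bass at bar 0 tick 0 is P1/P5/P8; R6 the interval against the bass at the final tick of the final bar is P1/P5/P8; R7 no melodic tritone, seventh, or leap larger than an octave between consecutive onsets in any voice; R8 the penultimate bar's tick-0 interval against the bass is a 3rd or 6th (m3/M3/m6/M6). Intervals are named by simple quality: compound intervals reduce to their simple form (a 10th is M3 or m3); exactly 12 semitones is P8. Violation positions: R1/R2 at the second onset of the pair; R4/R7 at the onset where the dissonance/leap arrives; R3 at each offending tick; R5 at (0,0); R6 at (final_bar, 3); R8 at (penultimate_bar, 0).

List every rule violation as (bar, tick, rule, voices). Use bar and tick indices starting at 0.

(1, 0, R2, (0, 1))
(1, 0, R7, (1,))
(3, 1, R4, (0, 1))
(4, 3, R7, (1,))
(5, 1, R4, (0, 1))
(6, 0, R7, (1,))

bar 0: v0=F3 v1=F4 downbeat P8
bar 1: v0=E3 v1=B3 downbeat P5
bar 2: v0=F3 v1=D4 downbeat M6
bar 3: v0=E3 v1=C4 downbeat m6
bar 4: v0=D3 v1=D4 downbeat P8
bar 5: v0=G3 v1=E4 downbeat M6
bar 6: v0=F3 v1=F4 downbeat P8
  -> R2 @ bar 1 tick 0 v(0, 1): F3/F4 P8 -> E3/B3 P5 similar
  -> R7 @ bar 1 tick 0 v(1,): F4->B3 leap 6st
  -> R4 @ bar 3 tick 1 v(0, 1): E3/A3 P4 untreated
  -> R7 @ bar 4 tick 3 v(1,): F3->B3 leap 6st
  -> R4 @ bar 5 tick 1 v(0, 1): G3/A4 M2 untreated
  -> R7 @ bar 6 tick 0 v(1,): B3->F4 leap 6st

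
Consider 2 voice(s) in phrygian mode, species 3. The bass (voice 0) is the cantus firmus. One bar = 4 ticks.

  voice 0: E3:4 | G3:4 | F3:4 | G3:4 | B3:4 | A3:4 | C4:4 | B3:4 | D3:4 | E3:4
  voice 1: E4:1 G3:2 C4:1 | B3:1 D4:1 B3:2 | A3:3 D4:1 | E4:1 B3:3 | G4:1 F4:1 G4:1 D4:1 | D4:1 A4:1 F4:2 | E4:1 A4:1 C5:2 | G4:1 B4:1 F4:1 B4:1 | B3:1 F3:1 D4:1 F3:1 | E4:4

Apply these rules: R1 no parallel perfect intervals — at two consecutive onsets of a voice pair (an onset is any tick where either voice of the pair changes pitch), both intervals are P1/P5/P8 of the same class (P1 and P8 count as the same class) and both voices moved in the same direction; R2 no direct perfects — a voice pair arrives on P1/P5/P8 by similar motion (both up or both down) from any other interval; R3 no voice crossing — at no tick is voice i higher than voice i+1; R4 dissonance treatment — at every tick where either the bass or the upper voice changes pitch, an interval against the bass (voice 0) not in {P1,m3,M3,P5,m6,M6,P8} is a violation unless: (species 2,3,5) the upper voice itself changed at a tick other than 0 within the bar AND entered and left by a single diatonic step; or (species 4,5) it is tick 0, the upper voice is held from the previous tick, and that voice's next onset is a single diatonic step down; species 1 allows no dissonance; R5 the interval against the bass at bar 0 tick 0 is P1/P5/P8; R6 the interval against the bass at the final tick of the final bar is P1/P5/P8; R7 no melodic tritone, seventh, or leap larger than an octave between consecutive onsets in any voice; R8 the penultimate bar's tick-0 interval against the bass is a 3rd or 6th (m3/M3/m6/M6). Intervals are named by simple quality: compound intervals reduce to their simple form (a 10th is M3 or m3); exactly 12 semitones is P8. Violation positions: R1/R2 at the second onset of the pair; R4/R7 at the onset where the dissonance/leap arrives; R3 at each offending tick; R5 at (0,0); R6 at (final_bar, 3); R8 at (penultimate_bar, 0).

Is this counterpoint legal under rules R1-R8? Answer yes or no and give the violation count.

No (7 violations)

bar 0: v0=E3 v1=E4 (P8)
bar 1: v0=G3 v1=B3 (M3)
bar 2: v0=F3 v1=A3 (M3)
bar 3: v0=G3 v1=E4 (M6)
bar 4: v0=B3 v1=G4 (m6)
bar 5: v0=A3 v1=D4 (P4)
bar 6: v0=C4 v1=E4 (M3)
bar 7: v0=B3 v1=G4 (m6)
bar 8: v0=D3 v1=B3 (M6)
bar 9: v0=E3 v1=E4 (P8)
  R4 @ bar5.0: A3/D4 P4 untreated
  R4 @ bar7.2: B3/F4 TT untreated
  R7 @ bar7.2: B4->F4 leap 6st
  R7 @ bar7.3: F4->B4 leap 6st
  R7 @ bar8.1: B3->F3 leap 6st
  R2 @ bar9.0: D3/F3 m3 -> E3/E4 P8 similar
  R7 @ bar9.0: F3->E4 leap 11st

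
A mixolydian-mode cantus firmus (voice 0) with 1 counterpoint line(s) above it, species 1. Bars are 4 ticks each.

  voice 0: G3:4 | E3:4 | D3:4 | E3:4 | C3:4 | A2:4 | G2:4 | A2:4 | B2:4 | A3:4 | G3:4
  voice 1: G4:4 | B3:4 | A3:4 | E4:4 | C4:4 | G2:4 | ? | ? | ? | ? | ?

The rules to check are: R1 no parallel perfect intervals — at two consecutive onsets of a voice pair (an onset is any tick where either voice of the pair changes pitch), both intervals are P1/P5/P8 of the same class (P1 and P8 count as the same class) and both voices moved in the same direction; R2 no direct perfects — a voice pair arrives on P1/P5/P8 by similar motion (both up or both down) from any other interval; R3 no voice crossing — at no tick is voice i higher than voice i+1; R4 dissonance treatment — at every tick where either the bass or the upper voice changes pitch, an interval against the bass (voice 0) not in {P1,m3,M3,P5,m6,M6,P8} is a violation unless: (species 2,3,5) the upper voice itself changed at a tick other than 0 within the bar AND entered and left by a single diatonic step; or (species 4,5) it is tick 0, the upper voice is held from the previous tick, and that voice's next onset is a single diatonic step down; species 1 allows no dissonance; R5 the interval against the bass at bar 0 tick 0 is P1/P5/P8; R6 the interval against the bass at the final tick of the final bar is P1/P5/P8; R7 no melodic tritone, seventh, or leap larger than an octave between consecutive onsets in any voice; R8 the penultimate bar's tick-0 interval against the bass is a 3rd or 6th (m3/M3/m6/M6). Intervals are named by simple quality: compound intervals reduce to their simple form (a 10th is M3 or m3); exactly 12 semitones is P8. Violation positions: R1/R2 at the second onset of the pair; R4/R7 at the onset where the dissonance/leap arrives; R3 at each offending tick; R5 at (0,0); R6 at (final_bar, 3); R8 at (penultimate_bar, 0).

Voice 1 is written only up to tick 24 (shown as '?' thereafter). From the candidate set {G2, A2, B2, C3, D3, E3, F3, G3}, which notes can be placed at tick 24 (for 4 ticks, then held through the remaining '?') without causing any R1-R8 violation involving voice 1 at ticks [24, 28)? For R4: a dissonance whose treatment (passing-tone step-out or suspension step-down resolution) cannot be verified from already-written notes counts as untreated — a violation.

{B2, D3, E3, G2, G3}

G2: legal
A2: violates R4
B2: legal
C3: violates R4
D3: legal
E3: legal
F3: violates R4,R7
G3: legal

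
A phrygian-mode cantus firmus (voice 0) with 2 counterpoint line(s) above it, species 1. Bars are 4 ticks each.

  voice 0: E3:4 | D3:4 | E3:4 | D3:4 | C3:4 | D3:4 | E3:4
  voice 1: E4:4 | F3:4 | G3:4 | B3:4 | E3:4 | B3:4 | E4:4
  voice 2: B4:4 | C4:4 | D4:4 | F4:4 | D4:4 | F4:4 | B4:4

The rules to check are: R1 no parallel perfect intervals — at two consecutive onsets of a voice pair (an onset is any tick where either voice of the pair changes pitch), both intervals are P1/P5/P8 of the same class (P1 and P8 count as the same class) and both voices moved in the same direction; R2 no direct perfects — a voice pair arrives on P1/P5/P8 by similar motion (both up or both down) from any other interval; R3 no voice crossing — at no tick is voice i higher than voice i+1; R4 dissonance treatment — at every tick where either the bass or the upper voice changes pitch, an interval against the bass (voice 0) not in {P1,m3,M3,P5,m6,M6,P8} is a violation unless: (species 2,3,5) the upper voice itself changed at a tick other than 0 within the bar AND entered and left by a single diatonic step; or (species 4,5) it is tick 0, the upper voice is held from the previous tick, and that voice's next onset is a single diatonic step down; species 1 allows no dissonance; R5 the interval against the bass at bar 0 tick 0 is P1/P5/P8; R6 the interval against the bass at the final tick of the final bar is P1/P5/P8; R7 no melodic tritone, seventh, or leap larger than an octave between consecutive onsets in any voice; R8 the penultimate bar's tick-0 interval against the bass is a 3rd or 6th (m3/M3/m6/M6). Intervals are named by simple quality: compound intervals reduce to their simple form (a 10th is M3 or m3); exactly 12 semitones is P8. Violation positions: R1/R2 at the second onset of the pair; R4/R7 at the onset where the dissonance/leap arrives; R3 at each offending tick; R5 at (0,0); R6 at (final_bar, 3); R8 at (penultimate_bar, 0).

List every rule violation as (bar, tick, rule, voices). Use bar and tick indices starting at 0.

bar 0: v0=E3 v1=E4 v2=B4 downbeat P5
bar 1: v0=D3 v1=F3 v2=C4 downbeat m7
bar 2: v0=E3 v1=G3 v2=D4 downbeat m7
bar 3: v0=D3 v1=B3 v2=F4 downbeat m3
bar 4: v0=C3 v1=E3 v2=D4 downbeat M2
bar 5: v0=D3 v1=B3 v2=F4 downbeat m3
bar 6: v0=E3 v1=E4 v2=B4 downbeat P5
  -> R1 @ bar 1 tick 0 v(1, 2): E4/B4 P5 -> F3/C4 P5 similar
  -> R4 @ bar 1 tick 0 v(0, 2): D3/C4 m7 untreated
  -> R7 @ bar 1 tick 0 v(1,): E4->F3 leap 11st
  -> R7 @ bar 1 tick 0 v(2,): B4->C4 leap 11st
  -> R1 @ bar 2 tick 0 v(1, 2): F3/C4 P5 -> G3/D4 P5 similar
  -> R4 @ bar 2 tick 0 v(0, 2): E3/D4 m7 untreated
  -> R4 @ bar 4 tick 0 v(0, 2): C3/D4 M2 untreated
  -> R2 @ bar 6 tick 0 v(0, 1): D3/B3 M6 -> E3/E4 P8 similar
  -> R2 @ bar 6 tick 0 v(0, 2): D3/F4 m3 -> E3/B4 P5 similar
  -> R2 @ bar 6 tick 0 v(1, 2): B3/F4 TT -> E4/B4 P5 similar
  -> R7 @ bar 6 tick 0 v(2,): F4->B4 leap 6st

(1, 0, R1, (1, 2))
(1, 0, R4, (0, 2))
(1, 0, R7, (1,))
(1, 0, R7, (2,))
(2, 0, R1, (1, 2))
(2, 0, R4, (0, 2))
(4, 0, R4, (0, 2))
(6, 0, R2, (0, 1))
(6, 0, R2, (0, 2))
(6, 0, R2, (1, 2))
(6, 0, R7, (2,))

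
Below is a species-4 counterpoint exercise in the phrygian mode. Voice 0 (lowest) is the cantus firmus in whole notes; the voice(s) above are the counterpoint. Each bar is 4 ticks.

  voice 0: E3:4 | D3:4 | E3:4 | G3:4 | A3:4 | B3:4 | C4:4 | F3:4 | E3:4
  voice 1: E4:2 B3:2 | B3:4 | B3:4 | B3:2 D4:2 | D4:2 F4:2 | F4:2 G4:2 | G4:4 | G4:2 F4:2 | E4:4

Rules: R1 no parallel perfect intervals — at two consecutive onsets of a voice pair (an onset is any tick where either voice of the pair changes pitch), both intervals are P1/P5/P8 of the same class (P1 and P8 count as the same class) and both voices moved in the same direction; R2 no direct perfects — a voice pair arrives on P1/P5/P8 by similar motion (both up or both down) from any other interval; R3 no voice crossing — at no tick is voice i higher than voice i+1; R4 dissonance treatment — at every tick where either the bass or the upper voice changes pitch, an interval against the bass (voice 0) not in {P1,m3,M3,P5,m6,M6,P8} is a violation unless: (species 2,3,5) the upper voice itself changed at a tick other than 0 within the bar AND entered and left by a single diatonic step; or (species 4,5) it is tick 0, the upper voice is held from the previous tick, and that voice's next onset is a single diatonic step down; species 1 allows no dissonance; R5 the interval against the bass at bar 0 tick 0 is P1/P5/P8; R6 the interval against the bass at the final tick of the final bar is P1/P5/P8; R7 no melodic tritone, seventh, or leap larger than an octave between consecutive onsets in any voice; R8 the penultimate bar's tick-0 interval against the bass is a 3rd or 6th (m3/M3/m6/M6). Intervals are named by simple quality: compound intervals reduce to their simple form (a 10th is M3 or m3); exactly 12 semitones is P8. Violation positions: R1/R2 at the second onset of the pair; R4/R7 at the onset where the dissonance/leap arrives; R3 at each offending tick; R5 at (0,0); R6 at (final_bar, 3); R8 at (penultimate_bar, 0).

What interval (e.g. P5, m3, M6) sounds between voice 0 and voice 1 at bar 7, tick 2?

voice 0=F3 voice 1=F4 -> P8

P8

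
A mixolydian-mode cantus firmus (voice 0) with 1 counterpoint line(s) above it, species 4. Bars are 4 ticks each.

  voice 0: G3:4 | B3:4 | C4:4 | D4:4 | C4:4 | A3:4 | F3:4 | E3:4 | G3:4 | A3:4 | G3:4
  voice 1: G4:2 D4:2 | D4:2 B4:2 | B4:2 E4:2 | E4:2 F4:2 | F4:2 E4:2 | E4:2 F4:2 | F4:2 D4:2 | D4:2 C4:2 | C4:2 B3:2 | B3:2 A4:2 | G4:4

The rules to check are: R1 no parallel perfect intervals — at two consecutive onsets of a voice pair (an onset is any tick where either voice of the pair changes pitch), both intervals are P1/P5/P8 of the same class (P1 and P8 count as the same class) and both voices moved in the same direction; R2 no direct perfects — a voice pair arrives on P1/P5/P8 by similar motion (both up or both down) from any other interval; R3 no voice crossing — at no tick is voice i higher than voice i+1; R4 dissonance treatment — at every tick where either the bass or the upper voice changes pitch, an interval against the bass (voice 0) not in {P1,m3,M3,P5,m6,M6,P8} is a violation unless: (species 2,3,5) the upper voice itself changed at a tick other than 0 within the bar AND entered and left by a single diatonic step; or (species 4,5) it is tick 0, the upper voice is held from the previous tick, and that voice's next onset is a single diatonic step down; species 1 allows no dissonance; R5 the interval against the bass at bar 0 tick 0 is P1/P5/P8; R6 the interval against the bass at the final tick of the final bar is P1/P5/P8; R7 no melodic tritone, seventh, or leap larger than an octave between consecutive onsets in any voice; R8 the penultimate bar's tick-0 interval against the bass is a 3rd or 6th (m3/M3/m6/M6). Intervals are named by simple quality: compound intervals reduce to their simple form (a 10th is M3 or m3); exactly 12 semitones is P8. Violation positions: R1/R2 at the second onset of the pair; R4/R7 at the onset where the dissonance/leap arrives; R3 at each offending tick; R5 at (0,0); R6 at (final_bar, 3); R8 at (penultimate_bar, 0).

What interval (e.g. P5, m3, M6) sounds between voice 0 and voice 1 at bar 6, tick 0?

voice 0=F3 voice 1=F4 -> P8

P8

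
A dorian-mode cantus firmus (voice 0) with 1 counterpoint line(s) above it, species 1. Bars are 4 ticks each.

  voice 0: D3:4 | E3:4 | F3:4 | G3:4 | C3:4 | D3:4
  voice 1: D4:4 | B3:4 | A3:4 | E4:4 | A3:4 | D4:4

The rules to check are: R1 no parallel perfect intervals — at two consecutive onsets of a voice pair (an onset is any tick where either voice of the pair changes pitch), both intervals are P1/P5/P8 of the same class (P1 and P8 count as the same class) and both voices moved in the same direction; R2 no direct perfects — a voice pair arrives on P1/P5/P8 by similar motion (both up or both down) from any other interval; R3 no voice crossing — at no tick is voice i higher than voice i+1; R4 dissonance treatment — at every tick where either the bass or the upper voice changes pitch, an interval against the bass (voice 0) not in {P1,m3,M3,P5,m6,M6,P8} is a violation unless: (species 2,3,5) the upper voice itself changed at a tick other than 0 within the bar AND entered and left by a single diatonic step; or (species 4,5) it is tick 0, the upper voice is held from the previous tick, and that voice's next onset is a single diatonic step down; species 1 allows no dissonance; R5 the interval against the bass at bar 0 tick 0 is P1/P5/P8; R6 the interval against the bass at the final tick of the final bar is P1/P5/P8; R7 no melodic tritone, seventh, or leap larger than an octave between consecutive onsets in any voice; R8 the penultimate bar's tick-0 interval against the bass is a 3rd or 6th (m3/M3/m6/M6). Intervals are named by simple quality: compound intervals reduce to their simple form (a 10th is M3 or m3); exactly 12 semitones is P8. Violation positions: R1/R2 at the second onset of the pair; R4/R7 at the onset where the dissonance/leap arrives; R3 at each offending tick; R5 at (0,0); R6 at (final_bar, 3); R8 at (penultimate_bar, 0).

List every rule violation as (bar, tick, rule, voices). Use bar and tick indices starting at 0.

(5, 0, R2, (0, 1))

bar 0: v0=D3 v1=D4 downbeat P8
bar 1: v0=E3 v1=B3 downbeat P5
bar 2: v0=F3 v1=A3 downbeat M3
bar 3: v0=G3 v1=E4 downbeat M6
bar 4: v0=C3 v1=A3 downbeat M6
bar 5: v0=D3 v1=D4 downbeat P8
  -> R2 @ bar 5 tick 0 v(0, 1): C3/A3 M6 -> D3/D4 P8 similar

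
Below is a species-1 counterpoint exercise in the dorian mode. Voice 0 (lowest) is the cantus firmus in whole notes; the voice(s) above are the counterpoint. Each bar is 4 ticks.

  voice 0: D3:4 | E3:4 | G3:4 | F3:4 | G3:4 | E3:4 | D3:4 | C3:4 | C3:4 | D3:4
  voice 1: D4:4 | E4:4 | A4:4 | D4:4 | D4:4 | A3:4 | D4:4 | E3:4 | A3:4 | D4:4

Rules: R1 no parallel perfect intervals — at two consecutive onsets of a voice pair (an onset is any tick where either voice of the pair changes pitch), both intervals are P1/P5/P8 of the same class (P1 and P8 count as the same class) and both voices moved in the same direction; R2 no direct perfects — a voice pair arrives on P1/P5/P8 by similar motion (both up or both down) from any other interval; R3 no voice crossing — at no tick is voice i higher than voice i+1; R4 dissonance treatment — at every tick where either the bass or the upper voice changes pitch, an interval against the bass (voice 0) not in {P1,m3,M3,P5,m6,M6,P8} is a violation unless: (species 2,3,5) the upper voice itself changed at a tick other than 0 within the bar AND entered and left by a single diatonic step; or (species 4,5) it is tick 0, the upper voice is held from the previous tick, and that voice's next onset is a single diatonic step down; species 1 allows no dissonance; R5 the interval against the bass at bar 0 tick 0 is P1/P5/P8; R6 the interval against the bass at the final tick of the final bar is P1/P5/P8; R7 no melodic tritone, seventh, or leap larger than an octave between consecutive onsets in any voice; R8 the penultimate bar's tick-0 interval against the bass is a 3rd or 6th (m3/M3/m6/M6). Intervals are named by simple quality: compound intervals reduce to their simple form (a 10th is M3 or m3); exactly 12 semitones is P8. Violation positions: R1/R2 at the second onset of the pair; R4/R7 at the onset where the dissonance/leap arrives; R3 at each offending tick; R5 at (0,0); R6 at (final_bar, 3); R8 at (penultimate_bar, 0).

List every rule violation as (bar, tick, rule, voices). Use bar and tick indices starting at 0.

(1, 0, R1, (0, 1))
(2, 0, R4, (0, 1))
(5, 0, R4, (0, 1))
(7, 0, R7, (1,))
(9, 0, R2, (0, 1))

bar 0: v0=D3 v1=D4 downbeat P8
bar 1: v0=E3 v1=E4 downbeat P8
bar 2: v0=G3 v1=A4 downbeat M2
bar 3: v0=F3 v1=D4 downbeat M6
bar 4: v0=G3 v1=D4 downbeat P5
bar 5: v0=E3 v1=A3 downbeat P4
bar 6: v0=D3 v1=D4 downbeat P8
bar 7: v0=C3 v1=E3 downbeat M3
bar 8: v0=C3 v1=A3 downbeat M6
bar 9: v0=D3 v1=D4 downbeat P8
  -> R1 @ bar 1 tick 0 v(0, 1): D3/D4 P8 -> E3/E4 P8 similar
  -> R4 @ bar 2 tick 0 v(0, 1): G3/A4 M2 untreated
  -> R4 @ bar 5 tick 0 v(0, 1): E3/A3 P4 untreated
  -> R7 @ bar 7 tick 0 v(1,): D4->E3 leap 10st
  -> R2 @ bar 9 tick 0 v(0, 1): C3/A3 M6 -> D3/D4 P8 similar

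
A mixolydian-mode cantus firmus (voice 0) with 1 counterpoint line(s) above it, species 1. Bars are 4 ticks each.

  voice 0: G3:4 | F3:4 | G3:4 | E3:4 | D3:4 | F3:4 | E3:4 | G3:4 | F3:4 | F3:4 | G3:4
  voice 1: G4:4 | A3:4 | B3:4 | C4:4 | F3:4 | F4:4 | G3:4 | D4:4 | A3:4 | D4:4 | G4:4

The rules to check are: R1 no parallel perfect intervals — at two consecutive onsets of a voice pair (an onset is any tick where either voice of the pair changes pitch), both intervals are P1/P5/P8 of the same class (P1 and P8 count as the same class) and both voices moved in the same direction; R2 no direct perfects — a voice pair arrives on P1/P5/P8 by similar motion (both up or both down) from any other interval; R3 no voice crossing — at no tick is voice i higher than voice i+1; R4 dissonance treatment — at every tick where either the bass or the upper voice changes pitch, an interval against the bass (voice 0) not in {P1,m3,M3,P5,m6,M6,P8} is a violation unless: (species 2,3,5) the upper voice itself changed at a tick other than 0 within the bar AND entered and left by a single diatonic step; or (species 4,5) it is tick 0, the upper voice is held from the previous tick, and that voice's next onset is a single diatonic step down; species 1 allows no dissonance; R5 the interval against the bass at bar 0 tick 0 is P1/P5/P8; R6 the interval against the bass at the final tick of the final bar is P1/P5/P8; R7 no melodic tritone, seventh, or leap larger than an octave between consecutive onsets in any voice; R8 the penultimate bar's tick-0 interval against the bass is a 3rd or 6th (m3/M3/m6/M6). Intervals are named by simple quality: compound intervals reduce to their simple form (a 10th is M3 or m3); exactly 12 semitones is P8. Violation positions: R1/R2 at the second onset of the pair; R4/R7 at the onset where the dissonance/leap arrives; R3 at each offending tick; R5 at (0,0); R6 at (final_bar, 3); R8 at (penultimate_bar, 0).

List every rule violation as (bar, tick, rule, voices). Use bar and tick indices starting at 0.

bar 0: v0=G3 v1=G4 downbeat P8
bar 1: v0=F3 v1=A3 downbeat M3
bar 2: v0=G3 v1=B3 downbeat M3
bar 3: v0=E3 v1=C4 downbeat m6
bar 4: v0=D3 v1=F3 downbeat m3
bar 5: v0=F3 v1=F4 downbeat P8
bar 6: v0=E3 v1=G3 downbeat m3
bar 7: v0=G3 v1=D4 downbeat P5
bar 8: v0=F3 v1=A3 downbeat M3
bar 9: v0=F3 v1=D4 downbeat M6
bar 10: v0=G3 v1=G4 downbeat P8
  -> R7 @ bar 1 tick 0 v(1,): G4->A3 leap 10st
  -> R2 @ bar 5 tick 0 v(0, 1): D3/F3 m3 -> F3/F4 P8 similar
  -> R7 @ bar 6 tick 0 v(1,): F4->G3 leap 10st
  -> R2 @ bar 7 tick 0 v(0, 1): E3/G3 m3 -> G3/D4 P5 similar
  -> R2 @ bar 10 tick 0 v(0, 1): F3/D4 M6 -> G3/G4 P8 similar

(1, 0, R7, (1,))
(5, 0, R2, (0, 1))
(6, 0, R7, (1,))
(7, 0, R2, (0, 1))
(10, 0, R2, (0, 1))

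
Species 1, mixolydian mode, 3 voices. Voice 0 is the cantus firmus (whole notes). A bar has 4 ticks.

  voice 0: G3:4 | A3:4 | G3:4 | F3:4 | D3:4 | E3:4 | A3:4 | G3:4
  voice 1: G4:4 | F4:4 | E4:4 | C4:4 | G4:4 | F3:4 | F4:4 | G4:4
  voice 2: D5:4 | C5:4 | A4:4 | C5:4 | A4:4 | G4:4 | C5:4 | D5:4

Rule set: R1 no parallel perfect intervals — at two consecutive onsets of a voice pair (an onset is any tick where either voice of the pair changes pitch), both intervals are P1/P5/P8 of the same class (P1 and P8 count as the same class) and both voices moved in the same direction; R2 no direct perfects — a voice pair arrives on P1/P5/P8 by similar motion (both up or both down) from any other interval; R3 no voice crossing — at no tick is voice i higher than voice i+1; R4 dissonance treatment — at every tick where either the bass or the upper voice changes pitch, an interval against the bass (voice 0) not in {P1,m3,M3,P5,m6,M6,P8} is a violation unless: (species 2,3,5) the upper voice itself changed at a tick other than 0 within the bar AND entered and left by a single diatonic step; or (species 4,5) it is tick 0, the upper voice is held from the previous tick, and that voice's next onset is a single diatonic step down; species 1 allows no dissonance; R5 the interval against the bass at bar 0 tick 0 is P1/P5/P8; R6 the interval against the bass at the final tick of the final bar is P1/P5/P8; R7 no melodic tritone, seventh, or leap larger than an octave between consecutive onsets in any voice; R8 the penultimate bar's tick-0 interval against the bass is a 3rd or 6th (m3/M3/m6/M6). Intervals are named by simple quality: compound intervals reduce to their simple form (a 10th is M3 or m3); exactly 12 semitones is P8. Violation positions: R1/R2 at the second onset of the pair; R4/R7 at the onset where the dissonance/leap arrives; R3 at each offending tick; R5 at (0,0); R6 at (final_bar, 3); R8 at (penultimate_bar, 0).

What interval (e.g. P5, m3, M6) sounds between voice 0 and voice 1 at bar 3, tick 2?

voice 0=F3 voice 1=C4 -> P5

P5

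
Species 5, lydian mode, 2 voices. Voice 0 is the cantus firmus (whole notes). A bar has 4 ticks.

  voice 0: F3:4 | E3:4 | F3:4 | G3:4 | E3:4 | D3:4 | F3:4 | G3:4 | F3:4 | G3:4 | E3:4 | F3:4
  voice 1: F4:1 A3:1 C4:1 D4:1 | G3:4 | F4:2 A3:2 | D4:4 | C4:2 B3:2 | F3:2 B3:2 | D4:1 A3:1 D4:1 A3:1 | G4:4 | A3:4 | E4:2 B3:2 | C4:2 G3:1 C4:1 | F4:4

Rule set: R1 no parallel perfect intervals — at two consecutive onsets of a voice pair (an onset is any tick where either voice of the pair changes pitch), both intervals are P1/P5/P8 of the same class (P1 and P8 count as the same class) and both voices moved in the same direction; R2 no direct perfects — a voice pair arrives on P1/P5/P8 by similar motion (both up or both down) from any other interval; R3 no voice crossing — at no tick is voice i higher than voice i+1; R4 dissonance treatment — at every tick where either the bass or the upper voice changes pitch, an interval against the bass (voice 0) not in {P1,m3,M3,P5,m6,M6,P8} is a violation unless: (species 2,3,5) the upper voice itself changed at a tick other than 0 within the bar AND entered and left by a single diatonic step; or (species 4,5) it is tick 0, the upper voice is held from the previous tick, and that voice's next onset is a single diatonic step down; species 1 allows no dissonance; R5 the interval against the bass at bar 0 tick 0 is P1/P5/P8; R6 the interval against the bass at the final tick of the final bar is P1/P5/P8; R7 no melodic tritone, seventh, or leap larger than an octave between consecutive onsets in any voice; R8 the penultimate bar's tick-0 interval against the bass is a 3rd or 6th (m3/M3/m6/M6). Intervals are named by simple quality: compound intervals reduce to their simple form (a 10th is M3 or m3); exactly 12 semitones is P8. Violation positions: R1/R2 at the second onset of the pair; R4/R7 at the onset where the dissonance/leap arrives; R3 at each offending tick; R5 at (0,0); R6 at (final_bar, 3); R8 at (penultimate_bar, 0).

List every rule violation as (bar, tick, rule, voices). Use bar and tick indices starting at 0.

bar 0: v0=F3 v1=F4 downbeat P8
bar 1: v0=E3 v1=G3 downbeat m3
bar 2: v0=F3 v1=F4 downbeat P8
bar 3: v0=G3 v1=D4 downbeat P5
bar 4: v0=E3 v1=C4 downbeat m6
bar 5: v0=D3 v1=F3 downbeat m3
bar 6: v0=F3 v1=D4 downbeat M6
bar 7: v0=G3 v1=G4 downbeat P8
bar 8: v0=F3 v1=A3 downbeat M3
bar 9: v0=G3 v1=E4 downbeat M6
bar 10: v0=E3 v1=C4 downbeat m6
bar 11: v0=F3 v1=F4 downbeat P8
  -> R2 @ bar 2 tick 0 v(0, 1): E3/G3 m3 -> F3/F4 P8 similar
  -> R7 @ bar 2 tick 0 v(1,): G3->F4 leap 10st
  -> R2 @ bar 3 tick 0 v(0, 1): F3/A3 M3 -> G3/D4 P5 similar
  -> R7 @ bar 5 tick 0 v(1,): B3->F3 leap 6st
  -> R7 @ bar 5 tick 2 v(1,): F3->B3 leap 6st
  -> R2 @ bar 7 tick 0 v(0, 1): F3/A3 M3 -> G3/G4 P8 similar
  -> R7 @ bar 7 tick 0 v(1,): A3->G4 leap 10st
  -> R7 @ bar 8 tick 0 v(1,): G4->A3 leap 10st
  -> R2 @ bar 11 tick 0 v(0, 1): E3/C4 m6 -> F3/F4 P8 similar

(2, 0, R2, (0, 1))
(2, 0, R7, (1,))
(3, 0, R2, (0, 1))
(5, 0, R7, (1,))
(5, 2, R7, (1,))
(7, 0, R2, (0, 1))
(7, 0, R7, (1,))
(8, 0, R7, (1,))
(11, 0, R2, (0, 1))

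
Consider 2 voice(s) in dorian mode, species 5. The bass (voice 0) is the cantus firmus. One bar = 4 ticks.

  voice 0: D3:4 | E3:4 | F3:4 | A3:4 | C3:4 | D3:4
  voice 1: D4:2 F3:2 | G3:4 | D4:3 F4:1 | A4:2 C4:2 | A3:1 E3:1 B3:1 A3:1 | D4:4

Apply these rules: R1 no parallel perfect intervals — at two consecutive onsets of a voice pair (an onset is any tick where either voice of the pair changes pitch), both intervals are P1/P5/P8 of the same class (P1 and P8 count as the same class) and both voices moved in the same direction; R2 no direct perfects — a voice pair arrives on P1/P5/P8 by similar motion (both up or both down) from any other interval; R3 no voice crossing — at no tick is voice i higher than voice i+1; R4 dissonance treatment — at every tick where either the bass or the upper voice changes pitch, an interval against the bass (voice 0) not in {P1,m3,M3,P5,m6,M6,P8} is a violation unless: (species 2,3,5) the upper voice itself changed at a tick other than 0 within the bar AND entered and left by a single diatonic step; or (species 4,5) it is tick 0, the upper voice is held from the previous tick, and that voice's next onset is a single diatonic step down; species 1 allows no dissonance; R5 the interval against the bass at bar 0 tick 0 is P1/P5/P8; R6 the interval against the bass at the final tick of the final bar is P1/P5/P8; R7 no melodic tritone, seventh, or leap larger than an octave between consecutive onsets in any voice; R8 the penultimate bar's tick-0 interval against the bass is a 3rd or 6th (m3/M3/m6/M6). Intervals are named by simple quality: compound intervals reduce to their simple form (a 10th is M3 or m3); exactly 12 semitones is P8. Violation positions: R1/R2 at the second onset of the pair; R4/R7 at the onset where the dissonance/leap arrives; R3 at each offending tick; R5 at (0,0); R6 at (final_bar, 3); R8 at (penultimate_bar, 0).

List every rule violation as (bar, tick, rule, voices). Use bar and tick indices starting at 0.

bar 0: v0=D3 v1=D4 downbeat P8
bar 1: v0=E3 v1=G3 downbeat m3
bar 2: v0=F3 v1=D4 downbeat M6
bar 3: v0=A3 v1=A4 downbeat P8
bar 4: v0=C3 v1=A3 downbeat M6
bar 5: v0=D3 v1=D4 downbeat P8
  -> R1 @ bar 3 tick 0 v(0, 1): F3/F4 P8 -> A3/A4 P8 similar
  -> R4 @ bar 4 tick 2 v(0, 1): C3/B3 M7 untreated
  -> R2 @ bar 5 tick 0 v(0, 1): C3/A3 M6 -> D3/D4 P8 similar

(3, 0, R1, (0, 1))
(4, 2, R4, (0, 1))
(5, 0, R2, (0, 1))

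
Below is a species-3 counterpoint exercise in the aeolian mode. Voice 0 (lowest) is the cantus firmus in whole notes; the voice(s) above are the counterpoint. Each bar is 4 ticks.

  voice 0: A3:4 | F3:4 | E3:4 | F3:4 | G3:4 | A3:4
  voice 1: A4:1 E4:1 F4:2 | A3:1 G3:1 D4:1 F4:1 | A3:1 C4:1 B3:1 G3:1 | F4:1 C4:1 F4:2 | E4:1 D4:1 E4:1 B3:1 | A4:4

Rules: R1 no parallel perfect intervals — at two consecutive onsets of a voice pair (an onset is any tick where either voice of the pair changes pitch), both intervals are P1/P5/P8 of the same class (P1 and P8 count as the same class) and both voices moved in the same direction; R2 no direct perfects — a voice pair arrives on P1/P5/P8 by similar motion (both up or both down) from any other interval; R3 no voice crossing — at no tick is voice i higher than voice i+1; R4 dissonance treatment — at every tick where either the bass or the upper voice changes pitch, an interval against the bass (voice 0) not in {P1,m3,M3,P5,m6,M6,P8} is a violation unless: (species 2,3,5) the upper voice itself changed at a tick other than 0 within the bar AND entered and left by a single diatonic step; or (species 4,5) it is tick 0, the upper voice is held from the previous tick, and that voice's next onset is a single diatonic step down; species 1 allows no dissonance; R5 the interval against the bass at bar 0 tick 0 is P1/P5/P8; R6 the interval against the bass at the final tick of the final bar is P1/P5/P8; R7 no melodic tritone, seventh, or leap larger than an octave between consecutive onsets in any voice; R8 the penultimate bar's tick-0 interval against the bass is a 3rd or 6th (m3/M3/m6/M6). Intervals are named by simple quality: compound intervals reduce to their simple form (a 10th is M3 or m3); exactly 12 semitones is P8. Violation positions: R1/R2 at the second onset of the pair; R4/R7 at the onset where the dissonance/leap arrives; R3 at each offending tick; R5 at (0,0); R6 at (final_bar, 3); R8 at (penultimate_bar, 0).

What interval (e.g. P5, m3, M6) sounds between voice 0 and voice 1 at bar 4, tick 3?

M3

voice 0=G3 voice 1=B3 -> M3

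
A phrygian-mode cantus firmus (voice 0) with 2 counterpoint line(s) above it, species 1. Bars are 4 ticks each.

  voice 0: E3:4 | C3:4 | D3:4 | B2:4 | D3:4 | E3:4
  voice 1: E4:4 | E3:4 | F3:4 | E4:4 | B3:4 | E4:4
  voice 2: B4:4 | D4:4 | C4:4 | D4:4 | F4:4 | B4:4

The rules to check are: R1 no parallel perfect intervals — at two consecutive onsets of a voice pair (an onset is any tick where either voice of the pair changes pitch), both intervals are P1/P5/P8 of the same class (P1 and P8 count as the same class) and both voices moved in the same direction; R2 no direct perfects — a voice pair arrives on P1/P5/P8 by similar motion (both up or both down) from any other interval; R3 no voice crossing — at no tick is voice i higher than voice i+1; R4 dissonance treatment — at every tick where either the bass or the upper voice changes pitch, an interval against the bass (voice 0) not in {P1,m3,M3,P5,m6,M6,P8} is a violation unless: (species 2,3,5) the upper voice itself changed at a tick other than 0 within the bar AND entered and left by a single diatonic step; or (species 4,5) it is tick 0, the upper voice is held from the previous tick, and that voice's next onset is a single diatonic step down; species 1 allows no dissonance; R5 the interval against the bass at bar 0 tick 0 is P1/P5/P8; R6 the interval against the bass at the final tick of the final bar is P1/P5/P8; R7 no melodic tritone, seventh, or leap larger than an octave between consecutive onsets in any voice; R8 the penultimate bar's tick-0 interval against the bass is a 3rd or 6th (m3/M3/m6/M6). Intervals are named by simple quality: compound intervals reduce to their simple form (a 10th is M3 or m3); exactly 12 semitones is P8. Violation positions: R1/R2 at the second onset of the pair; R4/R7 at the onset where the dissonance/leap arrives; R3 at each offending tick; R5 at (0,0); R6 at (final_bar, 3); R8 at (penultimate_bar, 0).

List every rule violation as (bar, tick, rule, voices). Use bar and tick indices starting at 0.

bar 0: v0=E3 v1=E4 v2=B4 downbeat P5
bar 1: v0=C3 v1=E3 v2=D4 downbeat M2
bar 2: v0=D3 v1=F3 v2=C4 downbeat m7
bar 3: v0=B2 v1=E4 v2=D4 downbeat m3
bar 4: v0=D3 v1=B3 v2=F4 downbeat m3
bar 5: v0=E3 v1=E4 v2=B4 downbeat P5
  -> R4 @ bar 1 tick 0 v(0, 2): C3/D4 M2 untreated
  -> R4 @ bar 2 tick 0 v(0, 2): D3/C4 m7 untreated
  -> R3 @ bar 3 tick 0 v(1, 2): E4 above D4
  -> R4 @ bar 3 tick 0 v(0, 1): B2/E4 P4 untreated
  -> R7 @ bar 3 tick 0 v(1,): F3->E4 leap 11st
  -> R3 @ bar 3 tick 1 v(1, 2): E4 above D4
  -> R3 @ bar 3 tick 2 v(1, 2): E4 above D4
  -> R3 @ bar 3 tick 3 v(1, 2): E4 above D4
  -> R2 @ bar 5 tick 0 v(0, 1): D3/B3 M6 -> E3/E4 P8 similar
  -> R2 @ bar 5 tick 0 v(0, 2): D3/F4 m3 -> E3/B4 P5 similar
  -> R2 @ bar 5 tick 0 v(1, 2): B3/F4 TT -> E4/B4 P5 similar
  -> R7 @ bar 5 tick 0 v(2,): F4->B4 leap 6st

(1, 0, R4, (0, 2))
(2, 0, R4, (0, 2))
(3, 0, R3, (1, 2))
(3, 0, R4, (0, 1))
(3, 0, R7, (1,))
(3, 1, R3, (1, 2))
(3, 2, R3, (1, 2))
(3, 3, R3, (1, 2))
(5, 0, R2, (0, 1))
(5, 0, R2, (0, 2))
(5, 0, R2, (1, 2))
(5, 0, R7, (2,))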